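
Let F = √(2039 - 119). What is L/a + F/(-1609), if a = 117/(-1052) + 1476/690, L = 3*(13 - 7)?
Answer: 725880/81779 - 8*√30/1609 ≈ 8.8489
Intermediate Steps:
F = 8*√30 (F = √1920 = 8*√30 ≈ 43.818)
L = 18 (L = 3*6 = 18)
a = 245337/120980 (a = 117*(-1/1052) + 1476*(1/690) = -117/1052 + 246/115 = 245337/120980 ≈ 2.0279)
L/a + F/(-1609) = 18/(245337/120980) + (8*√30)/(-1609) = 18*(120980/245337) + (8*√30)*(-1/1609) = 725880/81779 - 8*√30/1609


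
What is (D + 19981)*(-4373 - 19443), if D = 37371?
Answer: -1365895232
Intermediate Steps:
(D + 19981)*(-4373 - 19443) = (37371 + 19981)*(-4373 - 19443) = 57352*(-23816) = -1365895232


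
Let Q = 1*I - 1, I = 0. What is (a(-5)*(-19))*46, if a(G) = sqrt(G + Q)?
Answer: -874*I*sqrt(6) ≈ -2140.9*I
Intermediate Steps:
Q = -1 (Q = 1*0 - 1 = 0 - 1 = -1)
a(G) = sqrt(-1 + G) (a(G) = sqrt(G - 1) = sqrt(-1 + G))
(a(-5)*(-19))*46 = (sqrt(-1 - 5)*(-19))*46 = (sqrt(-6)*(-19))*46 = ((I*sqrt(6))*(-19))*46 = -19*I*sqrt(6)*46 = -874*I*sqrt(6)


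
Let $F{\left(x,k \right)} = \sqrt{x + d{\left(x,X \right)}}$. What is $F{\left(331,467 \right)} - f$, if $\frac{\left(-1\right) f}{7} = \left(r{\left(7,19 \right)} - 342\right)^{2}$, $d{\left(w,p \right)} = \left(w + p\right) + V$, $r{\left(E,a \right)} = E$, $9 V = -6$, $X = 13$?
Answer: $785575 + \frac{17 \sqrt{21}}{3} \approx 7.856 \cdot 10^{5}$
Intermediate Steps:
$V = - \frac{2}{3}$ ($V = \frac{1}{9} \left(-6\right) = - \frac{2}{3} \approx -0.66667$)
$d{\left(w,p \right)} = - \frac{2}{3} + p + w$ ($d{\left(w,p \right)} = \left(w + p\right) - \frac{2}{3} = \left(p + w\right) - \frac{2}{3} = - \frac{2}{3} + p + w$)
$F{\left(x,k \right)} = \sqrt{\frac{37}{3} + 2 x}$ ($F{\left(x,k \right)} = \sqrt{x + \left(- \frac{2}{3} + 13 + x\right)} = \sqrt{x + \left(\frac{37}{3} + x\right)} = \sqrt{\frac{37}{3} + 2 x}$)
$f = -785575$ ($f = - 7 \left(7 - 342\right)^{2} = - 7 \left(-335\right)^{2} = \left(-7\right) 112225 = -785575$)
$F{\left(331,467 \right)} - f = \frac{\sqrt{111 + 18 \cdot 331}}{3} - -785575 = \frac{\sqrt{111 + 5958}}{3} + 785575 = \frac{\sqrt{6069}}{3} + 785575 = \frac{17 \sqrt{21}}{3} + 785575 = 785575 + \frac{17 \sqrt{21}}{3}$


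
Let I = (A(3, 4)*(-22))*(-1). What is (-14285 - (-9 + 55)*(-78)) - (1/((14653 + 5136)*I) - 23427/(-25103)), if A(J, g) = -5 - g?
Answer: -1052239372247293/98359126866 ≈ -10698.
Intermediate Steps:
I = -198 (I = ((-5 - 1*4)*(-22))*(-1) = ((-5 - 4)*(-22))*(-1) = -9*(-22)*(-1) = 198*(-1) = -198)
(-14285 - (-9 + 55)*(-78)) - (1/((14653 + 5136)*I) - 23427/(-25103)) = (-14285 - (-9 + 55)*(-78)) - (1/((14653 + 5136)*(-198)) - 23427/(-25103)) = (-14285 - 46*(-78)) - (-1/198/19789 - 23427*(-1/25103)) = (-14285 - 1*(-3588)) - ((1/19789)*(-1/198) + 23427/25103) = (-14285 + 3588) - (-1/3918222 + 23427/25103) = -10697 - 1*91792161691/98359126866 = -10697 - 91792161691/98359126866 = -1052239372247293/98359126866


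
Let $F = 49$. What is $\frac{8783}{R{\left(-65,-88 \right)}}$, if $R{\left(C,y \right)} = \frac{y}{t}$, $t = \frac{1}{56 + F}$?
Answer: $- \frac{8783}{9240} \approx -0.95054$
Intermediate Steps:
$t = \frac{1}{105}$ ($t = \frac{1}{56 + 49} = \frac{1}{105} \approx 0.0095238$)
$R{\left(C,y \right)} = 105 y$ ($R{\left(C,y \right)} = y \frac{1}{\frac{1}{105}} = y 105 = 105 y$)
$\frac{8783}{R{\left(-65,-88 \right)}} = \frac{8783}{105 \left(-88\right)} = \frac{8783}{-9240} = 8783 \left(- \frac{1}{9240}\right) = - \frac{8783}{9240}$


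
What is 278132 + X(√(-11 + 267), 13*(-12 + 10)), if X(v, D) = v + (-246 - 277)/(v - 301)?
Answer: 79272703/285 ≈ 2.7815e+5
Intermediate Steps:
X(v, D) = v - 523/(-301 + v)
278132 + X(√(-11 + 267), 13*(-12 + 10)) = 278132 + (-523 + (√(-11 + 267))² - 301*√(-11 + 267))/(-301 + √(-11 + 267)) = 278132 + (-523 + (√256)² - 301*√256)/(-301 + √256) = 278132 + (-523 + 16² - 301*16)/(-301 + 16) = 278132 + (-523 + 256 - 4816)/(-285) = 278132 - 1/285*(-5083) = 278132 + 5083/285 = 79272703/285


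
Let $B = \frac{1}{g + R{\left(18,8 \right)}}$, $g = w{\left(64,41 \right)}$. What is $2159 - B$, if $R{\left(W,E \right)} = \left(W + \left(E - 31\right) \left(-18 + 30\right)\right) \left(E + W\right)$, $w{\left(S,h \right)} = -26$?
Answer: $\frac{14538707}{6734} \approx 2159.0$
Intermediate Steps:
$R{\left(W,E \right)} = \left(E + W\right) \left(-372 + W + 12 E\right)$ ($R{\left(W,E \right)} = \left(W + \left(-31 + E\right) 12\right) \left(E + W\right) = \left(W + \left(-372 + 12 E\right)\right) \left(E + W\right) = \left(-372 + W + 12 E\right) \left(E + W\right) = \left(E + W\right) \left(-372 + W + 12 E\right)$)
$g = -26$
$B = - \frac{1}{6734}$ ($B = \frac{1}{-26 + \left(18^{2} - 2976 - 6696 + 12 \cdot 8^{2} + 13 \cdot 8 \cdot 18\right)} = \frac{1}{-26 + \left(324 - 2976 - 6696 + 12 \cdot 64 + 1872\right)} = \frac{1}{-26 + \left(324 - 2976 - 6696 + 768 + 1872\right)} = \frac{1}{-26 - 6708} = \frac{1}{-6734} = - \frac{1}{6734} \approx -0.0001485$)
$2159 - B = 2159 - - \frac{1}{6734} = 2159 + \frac{1}{6734} = \frac{14538707}{6734}$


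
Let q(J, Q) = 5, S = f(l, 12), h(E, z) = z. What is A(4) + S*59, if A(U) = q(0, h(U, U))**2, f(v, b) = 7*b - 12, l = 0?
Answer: 4273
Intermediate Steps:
f(v, b) = -12 + 7*b
S = 72 (S = -12 + 7*12 = -12 + 84 = 72)
A(U) = 25 (A(U) = 5**2 = 25)
A(4) + S*59 = 25 + 72*59 = 25 + 4248 = 4273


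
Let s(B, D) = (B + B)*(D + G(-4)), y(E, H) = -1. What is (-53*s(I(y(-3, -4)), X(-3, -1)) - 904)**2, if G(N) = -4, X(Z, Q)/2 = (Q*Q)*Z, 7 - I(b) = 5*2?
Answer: 16679056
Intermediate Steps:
I(b) = -3 (I(b) = 7 - 5*2 = 7 - 1*10 = 7 - 10 = -3)
X(Z, Q) = 2*Z*Q**2 (X(Z, Q) = 2*((Q*Q)*Z) = 2*(Q**2*Z) = 2*(Z*Q**2) = 2*Z*Q**2)
s(B, D) = 2*B*(-4 + D) (s(B, D) = (B + B)*(D - 4) = (2*B)*(-4 + D) = 2*B*(-4 + D))
(-53*s(I(y(-3, -4)), X(-3, -1)) - 904)**2 = (-106*(-3)*(-4 + 2*(-3)*(-1)**2) - 904)**2 = (-106*(-3)*(-4 + 2*(-3)*1) - 904)**2 = (-106*(-3)*(-4 - 6) - 904)**2 = (-106*(-3)*(-10) - 904)**2 = (-53*60 - 904)**2 = (-3180 - 904)**2 = (-4084)**2 = 16679056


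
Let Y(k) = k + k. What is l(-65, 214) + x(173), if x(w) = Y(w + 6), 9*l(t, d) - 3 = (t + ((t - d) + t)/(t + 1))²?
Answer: 144643/192 ≈ 753.35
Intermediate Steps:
Y(k) = 2*k
l(t, d) = ⅓ + (t + (-d + 2*t)/(1 + t))²/9 (l(t, d) = ⅓ + (t + ((t - d) + t)/(t + 1))²/9 = ⅓ + (t + (-d + 2*t)/(1 + t))²/9)
x(w) = 12 + 2*w (x(w) = 2*(w + 6) = 2*(6 + w) = 12 + 2*w)
l(-65, 214) + x(173) = (⅓ + ((-65)² - 1*214 + 3*(-65))²/(9*(1 - 65)²)) + (12 + 2*173) = (⅓ + (⅑)*(4225 - 214 - 195)²/(-64)²) + (12 + 346) = (⅓ + (⅑)*(1/4096)*3816²) + 358 = (⅓ + (⅑)*(1/4096)*14561856) + 358 = (⅓ + 25281/64) + 358 = 75907/192 + 358 = 144643/192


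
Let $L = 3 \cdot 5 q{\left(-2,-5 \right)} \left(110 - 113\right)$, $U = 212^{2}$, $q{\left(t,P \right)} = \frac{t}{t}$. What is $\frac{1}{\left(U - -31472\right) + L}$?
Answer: $\frac{1}{76371} \approx 1.3094 \cdot 10^{-5}$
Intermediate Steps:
$q{\left(t,P \right)} = 1$
$U = 44944$
$L = -45$ ($L = 3 \cdot 5 \cdot 1 \left(110 - 113\right) = 15 \cdot 1 \left(-3\right) = 15 \left(-3\right) = -45$)
$\frac{1}{\left(U - -31472\right) + L} = \frac{1}{\left(44944 - -31472\right) - 45} = \frac{1}{\left(44944 + 31472\right) - 45} = \frac{1}{76416 - 45} = \frac{1}{76371}$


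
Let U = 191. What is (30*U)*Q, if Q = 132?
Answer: 756360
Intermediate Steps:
(30*U)*Q = (30*191)*132 = 5730*132 = 756360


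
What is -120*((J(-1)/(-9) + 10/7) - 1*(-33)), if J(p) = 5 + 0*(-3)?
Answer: -85360/21 ≈ -4064.8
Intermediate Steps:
J(p) = 5 (J(p) = 5 + 0 = 5)
-120*((J(-1)/(-9) + 10/7) - 1*(-33)) = -120*((5/(-9) + 10/7) - 1*(-33)) = -120*((5*(-⅑) + 10*(⅐)) + 33) = -120*((-5/9 + 10/7) + 33) = -120*(55/63 + 33) = -120*2134/63 = -85360/21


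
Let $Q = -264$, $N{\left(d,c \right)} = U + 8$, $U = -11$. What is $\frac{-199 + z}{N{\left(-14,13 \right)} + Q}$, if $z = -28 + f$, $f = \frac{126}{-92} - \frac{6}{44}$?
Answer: $\frac{57812}{67551} \approx 0.85583$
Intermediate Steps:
$N{\left(d,c \right)} = -3$ ($N{\left(d,c \right)} = -11 + 8 = -3$)
$f = - \frac{381}{253}$ ($f = 126 \left(- \frac{1}{92}\right) - \frac{3}{22} = - \frac{63}{46} - \frac{3}{22} = - \frac{381}{253} \approx -1.5059$)
$z = - \frac{7465}{253}$ ($z = -28 - \frac{381}{253} = - \frac{7465}{253} \approx -29.506$)
$\frac{-199 + z}{N{\left(-14,13 \right)} + Q} = \frac{-199 - \frac{7465}{253}}{-3 - 264} = - \frac{57812}{253 \left(-267\right)} = \left(- \frac{57812}{253}\right) \left(- \frac{1}{267}\right) = \frac{57812}{67551}$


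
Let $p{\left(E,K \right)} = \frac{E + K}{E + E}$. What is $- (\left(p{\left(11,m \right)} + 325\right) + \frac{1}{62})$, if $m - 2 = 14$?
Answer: $- \frac{111249}{341} \approx -326.24$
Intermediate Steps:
$m = 16$ ($m = 2 + 14 = 16$)
$p{\left(E,K \right)} = \frac{E + K}{2 E}$
$- (\left(p{\left(11,m \right)} + 325\right) + \frac{1}{62}) = - (\left(\frac{11 + 16}{2 \cdot 11} + 325\right) + \frac{1}{62}) = - (\left(\frac{1}{2} \cdot \frac{1}{11} \cdot 27 + 325\right) + \frac{1}{62}) = - (\left(\frac{27}{22} + 325\right) + \frac{1}{62}) = - (\frac{7177}{22} + \frac{1}{62}) = \left(-1\right) \frac{111249}{341} = - \frac{111249}{341}$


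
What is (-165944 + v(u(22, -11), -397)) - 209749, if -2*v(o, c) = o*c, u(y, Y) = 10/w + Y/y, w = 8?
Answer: -3004353/8 ≈ -3.7554e+5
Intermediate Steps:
u(y, Y) = 5/4 + Y/y (u(y, Y) = 10/8 + Y/y = 10*(⅛) + Y/y = 5/4 + Y/y)
v(o, c) = -c*o/2 (v(o, c) = -o*c/2 = -c*o/2)
(-165944 + v(u(22, -11), -397)) - 209749 = (-165944 - ½*(-397)*(5/4 - 11/22)) - 209749 = (-165944 - ½*(-397)*(5/4 - 11*1/22)) - 209749 = (-165944 - ½*(-397)*(5/4 - ½)) - 209749 = (-165944 - ½*(-397)*¾) - 209749 = (-165944 + 1191/8) - 209749 = -1326361/8 - 209749 = -3004353/8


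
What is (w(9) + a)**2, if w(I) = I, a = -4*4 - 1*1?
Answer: 64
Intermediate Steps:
a = -17 (a = -16 - 1 = -17)
(w(9) + a)**2 = (9 - 17)**2 = (-8)**2 = 64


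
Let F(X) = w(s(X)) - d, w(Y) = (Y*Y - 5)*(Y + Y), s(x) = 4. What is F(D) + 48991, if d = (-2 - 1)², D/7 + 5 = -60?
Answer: 49070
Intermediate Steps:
D = -455 (D = -35 + 7*(-60) = -35 - 420 = -455)
w(Y) = 2*Y*(-5 + Y²) (w(Y) = (Y² - 5)*(2*Y) = (-5 + Y²)*(2*Y) = 2*Y*(-5 + Y²))
d = 9 (d = (-3)² = 9)
F(X) = 79 (F(X) = 2*4*(-5 + 4²) - 1*9 = 2*4*(-5 + 16) - 9 = 2*4*11 - 9 = 88 - 9 = 79)
F(D) + 48991 = 79 + 48991 = 49070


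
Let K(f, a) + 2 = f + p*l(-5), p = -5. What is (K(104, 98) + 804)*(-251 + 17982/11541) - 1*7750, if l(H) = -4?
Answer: -918406628/3847 ≈ -2.3873e+5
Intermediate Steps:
K(f, a) = 18 + f (K(f, a) = -2 + (f - 5*(-4)) = -2 + (f + 20) = -2 + (20 + f) = 18 + f)
(K(104, 98) + 804)*(-251 + 17982/11541) - 1*7750 = ((18 + 104) + 804)*(-251 + 17982/11541) - 1*7750 = (122 + 804)*(-251 + 17982*(1/11541)) - 7750 = 926*(-251 + 5994/3847) - 7750 = 926*(-959603/3847) - 7750 = -888592378/3847 - 7750 = -918406628/3847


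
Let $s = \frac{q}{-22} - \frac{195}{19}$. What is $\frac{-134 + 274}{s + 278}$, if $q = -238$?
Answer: $\frac{14630}{29109} \approx 0.50259$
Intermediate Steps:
$s = \frac{116}{209}$ ($s = - \frac{238}{-22} - \frac{195}{19} = \left(-238\right) \left(- \frac{1}{22}\right) - \frac{195}{19} = \frac{119}{11} - \frac{195}{19} = \frac{116}{209} \approx 0.55502$)
$\frac{-134 + 274}{s + 278} = \frac{-134 + 274}{\frac{116}{209} + 278} = \frac{140}{\frac{58218}{209}} = 140 \cdot \frac{209}{58218} = \frac{14630}{29109}$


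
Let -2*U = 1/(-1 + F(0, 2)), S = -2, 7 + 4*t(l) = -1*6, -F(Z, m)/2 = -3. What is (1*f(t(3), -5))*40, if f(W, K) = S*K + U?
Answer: 396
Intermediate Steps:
F(Z, m) = 6 (F(Z, m) = -2*(-3) = 6)
t(l) = -13/4 (t(l) = -7/4 + (-1*6)/4 = -7/4 + (¼)*(-6) = -7/4 - 3/2 = -13/4)
U = -⅒ (U = -1/(2*(-1 + 6)) = -½/5 = -½*⅕ = -⅒ ≈ -0.10000)
f(W, K) = -⅒ - 2*K (f(W, K) = -2*K - ⅒ = -⅒ - 2*K)
(1*f(t(3), -5))*40 = (1*(-⅒ - 2*(-5)))*40 = (1*(-⅒ + 10))*40 = (1*(99/10))*40 = (99/10)*40 = 396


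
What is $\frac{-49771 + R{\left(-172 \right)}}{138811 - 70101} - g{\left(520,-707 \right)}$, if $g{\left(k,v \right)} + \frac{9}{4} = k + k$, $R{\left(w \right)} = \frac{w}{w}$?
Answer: $- \frac{28541429}{27484} \approx -1038.5$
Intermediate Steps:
$R{\left(w \right)} = 1$
$g{\left(k,v \right)} = - \frac{9}{4} + 2 k$ ($g{\left(k,v \right)} = - \frac{9}{4} + \left(k + k\right) = - \frac{9}{4} + 2 k$)
$\frac{-49771 + R{\left(-172 \right)}}{138811 - 70101} - g{\left(520,-707 \right)} = \frac{-49771 + 1}{138811 - 70101} - \left(- \frac{9}{4} + 2 \cdot 520\right) = - \frac{49770}{68710} - \left(- \frac{9}{4} + 1040\right) = \left(-49770\right) \frac{1}{68710} - \frac{4151}{4} = - \frac{4977}{6871} - \frac{4151}{4} = - \frac{28541429}{27484}$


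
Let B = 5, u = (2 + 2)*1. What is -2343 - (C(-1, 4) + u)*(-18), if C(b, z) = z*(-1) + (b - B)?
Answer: -2451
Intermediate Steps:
u = 4 (u = 4*1 = 4)
C(b, z) = -5 + b - z (C(b, z) = z*(-1) + (b - 1*5) = -z + (b - 5) = -z + (-5 + b) = -5 + b - z)
-2343 - (C(-1, 4) + u)*(-18) = -2343 - ((-5 - 1 - 1*4) + 4)*(-18) = -2343 - ((-5 - 1 - 4) + 4)*(-18) = -2343 - (-10 + 4)*(-18) = -2343 - (-6)*(-18) = -2343 - 1*108 = -2343 - 108 = -2451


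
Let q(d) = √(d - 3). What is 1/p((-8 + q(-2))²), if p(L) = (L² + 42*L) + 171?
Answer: I/(10*(256*√5 + 485*I)) ≈ 8.616e-5 + 0.00010169*I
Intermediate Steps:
q(d) = √(-3 + d)
p(L) = 171 + L² + 42*L
1/p((-8 + q(-2))²) = 1/(171 + ((-8 + √(-3 - 2))²)² + 42*(-8 + √(-3 - 2))²) = 1/(171 + ((-8 + √(-5))²)² + 42*(-8 + √(-5))²) = 1/(171 + ((-8 + I*√5)²)² + 42*(-8 + I*√5)²) = 1/(171 + (-8 + I*√5)⁴ + 42*(-8 + I*√5)²)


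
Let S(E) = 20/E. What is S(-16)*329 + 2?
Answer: -1637/4 ≈ -409.25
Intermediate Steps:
S(-16)*329 + 2 = (20/(-16))*329 + 2 = (20*(-1/16))*329 + 2 = -5/4*329 + 2 = -1645/4 + 2 = -1637/4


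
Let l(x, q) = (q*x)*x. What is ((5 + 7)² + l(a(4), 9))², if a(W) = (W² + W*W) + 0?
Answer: 87609600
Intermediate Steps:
a(W) = 2*W² (a(W) = (W² + W²) + 0 = 2*W² + 0 = 2*W²)
l(x, q) = q*x²
((5 + 7)² + l(a(4), 9))² = ((5 + 7)² + 9*(2*4²)²)² = (12² + 9*(2*16)²)² = (144 + 9*32²)² = (144 + 9*1024)² = (144 + 9216)² = 9360² = 87609600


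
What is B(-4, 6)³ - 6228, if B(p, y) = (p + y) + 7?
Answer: -5499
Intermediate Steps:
B(p, y) = 7 + p + y
B(-4, 6)³ - 6228 = (7 - 4 + 6)³ - 6228 = 9³ - 6228 = 729 - 6228 = -5499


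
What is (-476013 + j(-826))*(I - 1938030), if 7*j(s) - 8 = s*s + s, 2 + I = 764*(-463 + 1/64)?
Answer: 97193498314889/112 ≈ 8.6780e+11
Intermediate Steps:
I = -5659553/16 (I = -2 + 764*(-463 + 1/64) = -2 + 764*(-29631/64) = -2 - 5659521/16 = -5659553/16 ≈ -3.5372e+5)
j(s) = 8/7 + s/7 + s²/7 (j(s) = 8/7 + (s*s + s)/7 = 8/7 + (s² + s)/7 = 8/7 + (s + s²)/7 = 8/7 + (s/7 + s²/7) = 8/7 + s/7 + s²/7)
(-476013 + j(-826))*(I - 1938030) = (-476013 + (8/7 + (⅐)*(-826) + (⅐)*(-826)²))*(-5659553/16 - 1938030) = (-476013 + (8/7 - 118 + (⅐)*682276))*(-36668033/16) = (-476013 + (8/7 - 118 + 97468))*(-36668033/16) = (-476013 + 681458/7)*(-36668033/16) = -2650633/7*(-36668033/16) = 97193498314889/112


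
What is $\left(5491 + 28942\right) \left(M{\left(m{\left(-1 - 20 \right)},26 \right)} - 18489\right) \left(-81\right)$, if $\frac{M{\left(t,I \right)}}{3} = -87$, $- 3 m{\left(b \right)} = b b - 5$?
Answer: $52295118750$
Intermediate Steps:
$m{\left(b \right)} = \frac{5}{3} - \frac{b^{2}}{3}$ ($m{\left(b \right)} = - \frac{b b - 5}{3} = - \frac{b^{2} - 5}{3} = - \frac{-5 + b^{2}}{3} = \frac{5}{3} - \frac{b^{2}}{3}$)
$M{\left(t,I \right)} = -261$ ($M{\left(t,I \right)} = 3 \left(-87\right) = -261$)
$\left(5491 + 28942\right) \left(M{\left(m{\left(-1 - 20 \right)},26 \right)} - 18489\right) \left(-81\right) = \left(5491 + 28942\right) \left(-261 - 18489\right) \left(-81\right) = 34433 \left(-18750\right) \left(-81\right) = \left(-645618750\right) \left(-81\right) = 52295118750$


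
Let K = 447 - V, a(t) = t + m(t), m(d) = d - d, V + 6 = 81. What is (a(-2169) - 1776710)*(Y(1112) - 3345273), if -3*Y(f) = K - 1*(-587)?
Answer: 17854213611862/3 ≈ 5.9514e+12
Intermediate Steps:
V = 75 (V = -6 + 81 = 75)
m(d) = 0
a(t) = t (a(t) = t + 0 = t)
K = 372 (K = 447 - 1*75 = 447 - 75 = 372)
Y(f) = -959/3 (Y(f) = -(372 - 1*(-587))/3 = -(372 + 587)/3 = -1/3*959 = -959/3)
(a(-2169) - 1776710)*(Y(1112) - 3345273) = (-2169 - 1776710)*(-959/3 - 3345273) = -1778879*(-10036778/3) = 17854213611862/3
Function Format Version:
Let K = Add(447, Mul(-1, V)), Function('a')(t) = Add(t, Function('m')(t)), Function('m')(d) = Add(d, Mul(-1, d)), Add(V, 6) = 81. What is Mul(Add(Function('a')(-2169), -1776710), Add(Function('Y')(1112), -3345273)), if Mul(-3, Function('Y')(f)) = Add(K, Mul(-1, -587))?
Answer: Rational(17854213611862, 3) ≈ 5.9514e+12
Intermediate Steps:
V = 75 (V = Add(-6, 81) = 75)
Function('m')(d) = 0
Function('a')(t) = t (Function('a')(t) = Add(t, 0) = t)
K = 372 (K = Add(447, Mul(-1, 75)) = Add(447, -75) = 372)
Function('Y')(f) = Rational(-959, 3) (Function('Y')(f) = Mul(Rational(-1, 3), Add(372, Mul(-1, -587))) = Mul(Rational(-1, 3), Add(372, 587)) = Mul(Rational(-1, 3), 959) = Rational(-959, 3))
Mul(Add(Function('a')(-2169), -1776710), Add(Function('Y')(1112), -3345273)) = Mul(Add(-2169, -1776710), Add(Rational(-959, 3), -3345273)) = Mul(-1778879, Rational(-10036778, 3)) = Rational(17854213611862, 3)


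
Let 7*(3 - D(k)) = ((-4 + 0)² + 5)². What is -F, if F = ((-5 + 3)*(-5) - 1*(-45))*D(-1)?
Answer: 3300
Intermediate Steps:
D(k) = -60 (D(k) = 3 - ((-4 + 0)² + 5)²/7 = 3 - ((-4)² + 5)²/7 = 3 - (16 + 5)²/7 = 3 - ⅐*21² = 3 - ⅐*441 = 3 - 63 = -60)
F = -3300 (F = ((-5 + 3)*(-5) - 1*(-45))*(-60) = (-2*(-5) + 45)*(-60) = (10 + 45)*(-60) = 55*(-60) = -3300)
-F = -1*(-3300) = 3300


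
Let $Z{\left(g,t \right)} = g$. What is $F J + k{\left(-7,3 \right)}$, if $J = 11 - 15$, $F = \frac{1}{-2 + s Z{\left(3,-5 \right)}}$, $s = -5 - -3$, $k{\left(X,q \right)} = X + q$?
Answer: $- \frac{7}{2} \approx -3.5$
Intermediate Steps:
$s = -2$ ($s = -5 + 3 = -2$)
$F = - \frac{1}{8}$ ($F = \frac{1}{-2 - 6} = \frac{1}{-8} = - \frac{1}{8} \approx -0.125$)
$J = -4$
$F J + k{\left(-7,3 \right)} = \left(- \frac{1}{8}\right) \left(-4\right) + \left(-7 + 3\right) = \frac{1}{2} - 4 = - \frac{7}{2}$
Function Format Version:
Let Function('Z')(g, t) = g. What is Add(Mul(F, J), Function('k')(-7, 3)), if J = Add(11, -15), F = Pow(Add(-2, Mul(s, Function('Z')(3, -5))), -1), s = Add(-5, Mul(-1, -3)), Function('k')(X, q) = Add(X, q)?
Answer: Rational(-7, 2) ≈ -3.5000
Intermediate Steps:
s = -2 (s = Add(-5, 3) = -2)
F = Rational(-1, 8) (F = Pow(Add(-2, Mul(-2, 3)), -1) = Pow(Add(-2, -6), -1) = Pow(-8, -1) = Rational(-1, 8) ≈ -0.12500)
J = -4
Add(Mul(F, J), Function('k')(-7, 3)) = Add(Mul(Rational(-1, 8), -4), Add(-7, 3)) = Add(Rational(1, 2), -4) = Rational(-7, 2)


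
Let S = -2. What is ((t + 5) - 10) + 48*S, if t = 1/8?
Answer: -807/8 ≈ -100.88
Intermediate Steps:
t = ⅛ ≈ 0.12500
((t + 5) - 10) + 48*S = ((⅛ + 5) - 10) + 48*(-2) = (41/8 - 10) - 96 = -39/8 - 96 = -807/8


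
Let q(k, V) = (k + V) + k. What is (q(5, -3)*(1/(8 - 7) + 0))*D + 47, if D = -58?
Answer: -359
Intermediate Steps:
q(k, V) = V + 2*k (q(k, V) = (V + k) + k = V + 2*k)
(q(5, -3)*(1/(8 - 7) + 0))*D + 47 = ((-3 + 2*5)*(1/(8 - 7) + 0))*(-58) + 47 = ((-3 + 10)*(1/1 + 0))*(-58) + 47 = (7*(1 + 0))*(-58) + 47 = (7*1)*(-58) + 47 = 7*(-58) + 47 = -406 + 47 = -359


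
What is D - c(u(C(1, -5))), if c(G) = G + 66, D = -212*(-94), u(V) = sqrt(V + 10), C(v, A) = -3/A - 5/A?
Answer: 19862 - sqrt(290)/5 ≈ 19859.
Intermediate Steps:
C(v, A) = -8/A
u(V) = sqrt(10 + V)
D = 19928
c(G) = 66 + G
D - c(u(C(1, -5))) = 19928 - (66 + sqrt(10 - 8/(-5))) = 19928 - (66 + sqrt(10 - 8*(-1/5))) = 19928 - (66 + sqrt(10 + 8/5)) = 19928 - (66 + sqrt(58/5)) = 19928 - (66 + sqrt(290)/5) = 19928 + (-66 - sqrt(290)/5) = 19862 - sqrt(290)/5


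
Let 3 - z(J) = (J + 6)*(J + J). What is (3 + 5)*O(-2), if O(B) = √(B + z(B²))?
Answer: 8*I*√79 ≈ 71.106*I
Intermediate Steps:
z(J) = 3 - 2*J*(6 + J) (z(J) = 3 - (J + 6)*(J + J) = 3 - (6 + J)*2*J = 3 - 2*J*(6 + J))
O(B) = √(3 + B - 12*B² - 2*B⁴) (O(B) = √(B + (3 - 12*B² - 2*B⁴)) = √(3 + B - 12*B² - 2*B⁴))
(3 + 5)*O(-2) = (3 + 5)*√(3 - 2 - 12*(-2)² - 2*(-2)⁴) = 8*√(3 - 2 - 12*4 - 2*16) = 8*√(3 - 2 - 48 - 32) = 8*√(-79) = 8*(I*√79) = 8*I*√79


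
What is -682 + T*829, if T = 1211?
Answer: 1003237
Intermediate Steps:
-682 + T*829 = -682 + 1211*829 = -682 + 1003919 = 1003237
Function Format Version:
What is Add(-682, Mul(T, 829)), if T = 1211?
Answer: 1003237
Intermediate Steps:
Add(-682, Mul(T, 829)) = Add(-682, Mul(1211, 829)) = Add(-682, 1003919) = 1003237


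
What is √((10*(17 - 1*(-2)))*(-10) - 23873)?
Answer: 11*I*√213 ≈ 160.54*I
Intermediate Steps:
√((10*(17 - 1*(-2)))*(-10) - 23873) = √((10*(17 + 2))*(-10) - 23873) = √((10*19)*(-10) - 23873) = √(190*(-10) - 23873) = √(-1900 - 23873) = √(-25773) = 11*I*√213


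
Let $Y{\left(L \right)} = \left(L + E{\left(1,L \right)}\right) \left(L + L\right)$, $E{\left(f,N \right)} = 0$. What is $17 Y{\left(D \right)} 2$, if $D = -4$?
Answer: $1088$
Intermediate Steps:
$Y{\left(L \right)} = 2 L^{2}$ ($Y{\left(L \right)} = \left(L + 0\right) \left(L + L\right) = L 2 L = 2 L^{2}$)
$17 Y{\left(D \right)} 2 = 17 \cdot 2 \left(-4\right)^{2} \cdot 2 = 17 \cdot 2 \cdot 16 \cdot 2 = 17 \cdot 32 \cdot 2 = 544 \cdot 2 = 1088$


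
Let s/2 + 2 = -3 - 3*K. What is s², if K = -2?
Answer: 4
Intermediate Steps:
s = 2 (s = -4 + 2*(-3 - 3*(-2)) = -4 + 2*(-3 + 6) = -4 + 2*3 = -4 + 6 = 2)
s² = 2² = 4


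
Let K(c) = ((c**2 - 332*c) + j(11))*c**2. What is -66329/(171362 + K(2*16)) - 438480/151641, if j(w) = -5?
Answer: -2313892613/802125114 ≈ -2.8847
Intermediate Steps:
K(c) = c**2*(-5 + c**2 - 332*c) (K(c) = ((c**2 - 332*c) - 5)*c**2 = (-5 + c**2 - 332*c)*c**2 = c**2*(-5 + c**2 - 332*c))
-66329/(171362 + K(2*16)) - 438480/151641 = -66329/(171362 + (2*16)**2*(-5 + (2*16)**2 - 664*16)) - 438480/151641 = -66329/(171362 + 32**2*(-5 + 32**2 - 332*32)) - 438480*1/151641 = -66329/(171362 + 1024*(-5 + 1024 - 10624)) - 240/83 = -66329/(171362 + 1024*(-9605)) - 240/83 = -66329/(171362 - 9835520) - 240/83 = -66329/(-9664158) - 240/83 = -66329*(-1/9664158) - 240/83 = 66329/9664158 - 240/83 = -2313892613/802125114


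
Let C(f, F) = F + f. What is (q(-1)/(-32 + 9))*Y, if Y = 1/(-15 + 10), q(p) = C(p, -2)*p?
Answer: 3/115 ≈ 0.026087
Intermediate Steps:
q(p) = p*(-2 + p) (q(p) = (-2 + p)*p = p*(-2 + p))
Y = -1/5 (Y = 1/(-5) = -1/5 ≈ -0.20000)
(q(-1)/(-32 + 9))*Y = ((-(-2 - 1))/(-32 + 9))*(-1/5) = (-1*(-3)/(-23))*(-1/5) = (3*(-1/23))*(-1/5) = -3/23*(-1/5) = 3/115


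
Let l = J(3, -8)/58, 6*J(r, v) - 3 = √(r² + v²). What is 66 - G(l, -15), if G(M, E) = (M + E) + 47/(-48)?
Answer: 114103/1392 - √73/348 ≈ 81.946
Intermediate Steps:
J(r, v) = ½ + √(r² + v²)/6
l = 1/116 + √73/348 (l = (½ + √(3² + (-8)²)/6)/58 = (½ + √(9 + 64)/6)*(1/58) = (½ + √73/6)*(1/58) = 1/116 + √73/348 ≈ 0.033172)
G(M, E) = -47/48 + E + M (G(M, E) = (E + M) + 47*(-1/48) = (E + M) - 47/48 = -47/48 + E + M)
66 - G(l, -15) = 66 - (-47/48 - 15 + (1/116 + √73/348)) = 66 - (-22231/1392 + √73/348) = 66 + (22231/1392 - √73/348) = 114103/1392 - √73/348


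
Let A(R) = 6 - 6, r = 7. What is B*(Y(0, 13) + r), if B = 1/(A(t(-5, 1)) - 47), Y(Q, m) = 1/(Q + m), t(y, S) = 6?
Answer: -92/611 ≈ -0.15057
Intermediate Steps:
A(R) = 0
B = -1/47 (B = 1/(0 - 47) = 1/(-47) = -1/47 ≈ -0.021277)
B*(Y(0, 13) + r) = -(1/(0 + 13) + 7)/47 = -(1/13 + 7)/47 = -1/47*92/13 = -92/611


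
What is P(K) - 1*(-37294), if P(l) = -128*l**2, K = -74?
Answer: -663634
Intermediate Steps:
P(K) - 1*(-37294) = -128*(-74)**2 - 1*(-37294) = -128*5476 + 37294 = -700928 + 37294 = -663634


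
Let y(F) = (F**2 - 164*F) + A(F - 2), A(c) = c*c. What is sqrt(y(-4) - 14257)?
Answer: I*sqrt(13549) ≈ 116.4*I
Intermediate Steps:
A(c) = c**2
y(F) = F**2 + (-2 + F)**2 - 164*F (y(F) = (F**2 - 164*F) + (F - 2)**2 = (F**2 - 164*F) + (-2 + F)**2 = F**2 + (-2 + F)**2 - 164*F)
sqrt(y(-4) - 14257) = sqrt((4 - 168*(-4) + 2*(-4)**2) - 14257) = sqrt((4 + 672 + 2*16) - 14257) = sqrt((4 + 672 + 32) - 14257) = sqrt(708 - 14257) = sqrt(-13549) = I*sqrt(13549)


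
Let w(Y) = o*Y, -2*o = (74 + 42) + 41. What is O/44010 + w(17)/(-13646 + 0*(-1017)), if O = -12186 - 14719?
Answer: -61682857/120112092 ≈ -0.51354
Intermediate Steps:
o = -157/2 (o = -((74 + 42) + 41)/2 = -(116 + 41)/2 = -½*157 = -157/2 ≈ -78.500)
w(Y) = -157*Y/2
O = -26905
O/44010 + w(17)/(-13646 + 0*(-1017)) = -26905/44010 + (-157/2*17)/(-13646 + 0*(-1017)) = -26905*1/44010 - 2669/(2*(-13646 + 0)) = -5381/8802 - 2669/2/(-13646) = -5381/8802 - 2669/2*(-1/13646) = -5381/8802 + 2669/27292 = -61682857/120112092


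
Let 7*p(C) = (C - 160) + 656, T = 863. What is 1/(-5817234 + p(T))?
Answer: -7/40719279 ≈ -1.7191e-7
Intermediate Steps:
p(C) = 496/7 + C/7 (p(C) = ((C - 160) + 656)/7 = ((-160 + C) + 656)/7 = (496 + C)/7 = 496/7 + C/7)
1/(-5817234 + p(T)) = 1/(-5817234 + (496/7 + (⅐)*863)) = 1/(-5817234 + (496/7 + 863/7)) = 1/(-5817234 + 1359/7) = 1/(-40719279/7) = -7/40719279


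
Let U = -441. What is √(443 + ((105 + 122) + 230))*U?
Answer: -13230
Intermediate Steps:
√(443 + ((105 + 122) + 230))*U = √(443 + ((105 + 122) + 230))*(-441) = √(443 + (227 + 230))*(-441) = √(443 + 457)*(-441) = √900*(-441) = 30*(-441) = -13230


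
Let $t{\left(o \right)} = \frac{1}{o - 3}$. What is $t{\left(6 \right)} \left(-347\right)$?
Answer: $- \frac{347}{3} \approx -115.67$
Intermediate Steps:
$t{\left(o \right)} = \frac{1}{-3 + o}$
$t{\left(6 \right)} \left(-347\right) = \frac{1}{-3 + 6} \left(-347\right) = \frac{1}{3} \left(-347\right) = - \frac{347}{3}$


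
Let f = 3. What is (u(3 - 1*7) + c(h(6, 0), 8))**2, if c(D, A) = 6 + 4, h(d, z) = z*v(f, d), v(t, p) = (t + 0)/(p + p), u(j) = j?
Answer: 36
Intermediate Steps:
v(t, p) = t/(2*p) (v(t, p) = t/((2*p)) = t*(1/(2*p)) = t/(2*p))
h(d, z) = 3*z/(2*d) (h(d, z) = z*((1/2)*3/d) = z*(3/(2*d)) = 3*z/(2*d))
c(D, A) = 10
(u(3 - 1*7) + c(h(6, 0), 8))**2 = ((3 - 1*7) + 10)**2 = ((3 - 7) + 10)**2 = (-4 + 10)**2 = 6**2 = 36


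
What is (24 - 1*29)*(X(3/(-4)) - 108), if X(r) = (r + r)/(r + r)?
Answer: 535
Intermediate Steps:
X(r) = 1 (X(r) = (2*r)/((2*r)) = (2*r)*(1/(2*r)) = 1)
(24 - 1*29)*(X(3/(-4)) - 108) = (24 - 1*29)*(1 - 108) = (24 - 29)*(-107) = -5*(-107) = 535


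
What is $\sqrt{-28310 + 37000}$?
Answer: $\sqrt{8690} \approx 93.22$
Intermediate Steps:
$\sqrt{-28310 + 37000} = \sqrt{8690}$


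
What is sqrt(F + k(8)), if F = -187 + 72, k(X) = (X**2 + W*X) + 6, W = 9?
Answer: 3*sqrt(3) ≈ 5.1962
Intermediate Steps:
k(X) = 6 + X**2 + 9*X (k(X) = (X**2 + 9*X) + 6 = 6 + X**2 + 9*X)
F = -115
sqrt(F + k(8)) = sqrt(-115 + (6 + 8**2 + 9*8)) = sqrt(-115 + (6 + 64 + 72)) = sqrt(-115 + 142) = sqrt(27) = 3*sqrt(3)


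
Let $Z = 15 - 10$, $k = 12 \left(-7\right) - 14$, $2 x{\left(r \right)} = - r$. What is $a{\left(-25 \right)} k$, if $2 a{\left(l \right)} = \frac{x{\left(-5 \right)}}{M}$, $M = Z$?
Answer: $- \frac{49}{2} \approx -24.5$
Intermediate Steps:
$x{\left(r \right)} = - \frac{r}{2}$ ($x{\left(r \right)} = \frac{\left(-1\right) r}{2} = - \frac{r}{2}$)
$k = -98$ ($k = -84 - 14 = -98$)
$Z = 5$
$M = 5$
$a{\left(l \right)} = \frac{1}{4}$ ($a{\left(l \right)} = \frac{\left(- \frac{1}{2}\right) \left(-5\right) \frac{1}{5}}{2} = \frac{\frac{5}{2} \cdot \frac{1}{5}}{2} = \frac{1}{2} \cdot \frac{1}{2} = \frac{1}{4}$)
$a{\left(-25 \right)} k = \frac{1}{4} \left(-98\right) = - \frac{49}{2}$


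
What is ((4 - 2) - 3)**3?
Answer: -1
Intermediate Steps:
((4 - 2) - 3)**3 = (2 - 3)**3 = (-1)**3 = -1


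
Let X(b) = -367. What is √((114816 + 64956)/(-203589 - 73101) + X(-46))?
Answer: I*√781841411205/46115 ≈ 19.174*I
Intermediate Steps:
√((114816 + 64956)/(-203589 - 73101) + X(-46)) = √((114816 + 64956)/(-203589 - 73101) - 367) = √(179772/(-276690) - 367) = √(179772*(-1/276690) - 367) = √(-29962/46115 - 367) = √(-16954167/46115) = I*√781841411205/46115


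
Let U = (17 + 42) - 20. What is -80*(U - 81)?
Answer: 3360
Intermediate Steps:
U = 39 (U = 59 - 20 = 39)
-80*(U - 81) = -80*(39 - 81) = -80*(-42) = 3360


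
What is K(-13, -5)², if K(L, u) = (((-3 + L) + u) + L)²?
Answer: 1336336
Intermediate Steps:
K(L, u) = (-3 + u + 2*L)² (K(L, u) = ((-3 + L + u) + L)² = (-3 + u + 2*L)²)
K(-13, -5)² = ((-3 - 5 + 2*(-13))²)² = ((-3 - 5 - 26)²)² = ((-34)²)² = 1156² = 1336336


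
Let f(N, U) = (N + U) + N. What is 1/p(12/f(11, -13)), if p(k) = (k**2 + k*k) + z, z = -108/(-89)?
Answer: 801/3820 ≈ 0.20969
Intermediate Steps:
f(N, U) = U + 2*N
z = 108/89 (z = -108*(-1/89) = 108/89 ≈ 1.2135)
p(k) = 108/89 + 2*k**2 (p(k) = (k**2 + k*k) + 108/89 = (k**2 + k**2) + 108/89 = 2*k**2 + 108/89 = 108/89 + 2*k**2)
1/p(12/f(11, -13)) = 1/(108/89 + 2*(12/(-13 + 2*11))**2) = 1/(108/89 + 2*(12/(-13 + 22))**2) = 1/(108/89 + 2*(12/9)**2) = 1/(108/89 + 2*(12*(1/9))**2) = 1/(108/89 + 2*(4/3)**2) = 1/(108/89 + 2*(16/9)) = 1/(108/89 + 32/9) = 1/(3820/801) = 801/3820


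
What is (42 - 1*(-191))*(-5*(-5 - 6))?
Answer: 12815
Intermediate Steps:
(42 - 1*(-191))*(-5*(-5 - 6)) = (42 + 191)*(-5*(-11)) = 233*55 = 12815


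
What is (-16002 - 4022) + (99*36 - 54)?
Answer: -16514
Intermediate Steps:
(-16002 - 4022) + (99*36 - 54) = -20024 + (3564 - 54) = -20024 + 3510 = -16514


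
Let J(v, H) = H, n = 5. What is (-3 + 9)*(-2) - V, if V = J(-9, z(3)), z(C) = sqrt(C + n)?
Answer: -12 - 2*sqrt(2) ≈ -14.828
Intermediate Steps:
z(C) = sqrt(5 + C) (z(C) = sqrt(C + 5) = sqrt(5 + C))
V = 2*sqrt(2) (V = sqrt(5 + 3) = sqrt(8) = 2*sqrt(2) ≈ 2.8284)
(-3 + 9)*(-2) - V = (-3 + 9)*(-2) - 2*sqrt(2) = 6*(-2) - 2*sqrt(2) = -12 - 2*sqrt(2)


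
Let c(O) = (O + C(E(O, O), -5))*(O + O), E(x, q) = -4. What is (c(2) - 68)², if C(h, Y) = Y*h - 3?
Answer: 64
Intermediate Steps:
C(h, Y) = -3 + Y*h
c(O) = 2*O*(17 + O) (c(O) = (O + (-3 - 5*(-4)))*(O + O) = (O + (-3 + 20))*(2*O) = (O + 17)*(2*O) = (17 + O)*(2*O) = 2*O*(17 + O))
(c(2) - 68)² = (2*2*(17 + 2) - 68)² = (2*2*19 - 68)² = (76 - 68)² = 8² = 64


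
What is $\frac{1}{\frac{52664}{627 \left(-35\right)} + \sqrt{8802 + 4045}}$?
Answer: $\frac{39852120}{213245642251} + \frac{481583025 \sqrt{12847}}{6184123625279} \approx 0.0090135$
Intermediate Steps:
$\frac{1}{\frac{52664}{627 \left(-35\right)} + \sqrt{8802 + 4045}} = \frac{1}{\frac{52664}{-21945} + \sqrt{12847}} = \frac{1}{52664 \left(- \frac{1}{21945}\right) + \sqrt{12847}} = \frac{1}{- \frac{52664}{21945} + \sqrt{12847}}$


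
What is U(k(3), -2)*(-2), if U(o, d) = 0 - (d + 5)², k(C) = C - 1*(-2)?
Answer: 18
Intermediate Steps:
k(C) = 2 + C (k(C) = C + 2 = 2 + C)
U(o, d) = -(5 + d)² (U(o, d) = 0 - (5 + d)² = -(5 + d)²)
U(k(3), -2)*(-2) = -(5 - 2)²*(-2) = -1*3²*(-2) = -1*9*(-2) = -9*(-2) = 18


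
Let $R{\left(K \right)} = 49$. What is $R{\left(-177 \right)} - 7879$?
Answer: $-7830$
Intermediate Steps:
$R{\left(-177 \right)} - 7879 = 49 - 7879 = -7830$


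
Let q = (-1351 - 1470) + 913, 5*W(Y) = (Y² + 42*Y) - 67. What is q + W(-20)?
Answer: -10047/5 ≈ -2009.4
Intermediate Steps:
W(Y) = -67/5 + Y²/5 + 42*Y/5 (W(Y) = ((Y² + 42*Y) - 67)/5 = (-67 + Y² + 42*Y)/5 = -67/5 + Y²/5 + 42*Y/5)
q = -1908 (q = -2821 + 913 = -1908)
q + W(-20) = -1908 + (-67/5 + (⅕)*(-20)² + (42/5)*(-20)) = -1908 + (-67/5 + (⅕)*400 - 168) = -1908 + (-67/5 + 80 - 168) = -1908 - 507/5 = -10047/5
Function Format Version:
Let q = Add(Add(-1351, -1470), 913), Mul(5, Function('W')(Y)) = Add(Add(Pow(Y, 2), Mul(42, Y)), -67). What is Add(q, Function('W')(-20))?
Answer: Rational(-10047, 5) ≈ -2009.4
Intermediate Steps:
Function('W')(Y) = Add(Rational(-67, 5), Mul(Rational(1, 5), Pow(Y, 2)), Mul(Rational(42, 5), Y)) (Function('W')(Y) = Mul(Rational(1, 5), Add(Add(Pow(Y, 2), Mul(42, Y)), -67)) = Mul(Rational(1, 5), Add(-67, Pow(Y, 2), Mul(42, Y))) = Add(Rational(-67, 5), Mul(Rational(1, 5), Pow(Y, 2)), Mul(Rational(42, 5), Y)))
q = -1908 (q = Add(-2821, 913) = -1908)
Add(q, Function('W')(-20)) = Add(-1908, Add(Rational(-67, 5), Mul(Rational(1, 5), Pow(-20, 2)), Mul(Rational(42, 5), -20))) = Add(-1908, Add(Rational(-67, 5), Mul(Rational(1, 5), 400), -168)) = Add(-1908, Add(Rational(-67, 5), 80, -168)) = Add(-1908, Rational(-507, 5)) = Rational(-10047, 5)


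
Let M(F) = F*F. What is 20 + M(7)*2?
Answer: 118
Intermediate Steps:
M(F) = F**2
20 + M(7)*2 = 20 + 7**2*2 = 20 + 49*2 = 20 + 98 = 118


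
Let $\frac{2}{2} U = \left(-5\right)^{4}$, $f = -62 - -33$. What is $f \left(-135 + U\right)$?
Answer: $-14210$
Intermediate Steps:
$f = -29$ ($f = -62 + 33 = -29$)
$U = 625$ ($U = \left(-5\right)^{4} = 625$)
$f \left(-135 + U\right) = - 29 \left(-135 + 625\right) = \left(-29\right) 490 = -14210$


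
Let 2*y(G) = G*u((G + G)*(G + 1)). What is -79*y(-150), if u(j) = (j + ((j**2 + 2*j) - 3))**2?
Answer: 23657929785351432548325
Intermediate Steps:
u(j) = (-3 + j**2 + 3*j)**2 (u(j) = (j + (-3 + j**2 + 2*j))**2 = (-3 + j**2 + 3*j)**2)
y(G) = G*(-3 + 4*G**2*(1 + G)**2 + 6*G*(1 + G))**2/2 (y(G) = (G*(-3 + ((G + G)*(G + 1))**2 + 3*((G + G)*(G + 1)))**2)/2 = (G*(-3 + ((2*G)*(1 + G))**2 + 3*((2*G)*(1 + G)))**2)/2 = (G*(-3 + (2*G*(1 + G))**2 + 3*(2*G*(1 + G)))**2)/2 = (G*(-3 + 4*G**2*(1 + G)**2 + 6*G*(1 + G))**2)/2 = G*(-3 + 4*G**2*(1 + G)**2 + 6*G*(1 + G))**2/2)
-79*y(-150) = -79*(-150)*(-3 + 4*(-150)**2*(1 - 150)**2 + 6*(-150)*(1 - 150))**2/2 = -79*(-150)*(-3 + 4*22500*(-149)**2 + 6*(-150)*(-149))**2/2 = -79*(-150)*(-3 + 4*22500*22201 + 134100)**2/2 = -79*(-150)*(-3 + 1998090000 + 134100)**2/2 = -79*(-150)*1998224097**2/2 = -79*(-150)*3992899541831465409/2 = -79*(-299467465637359905675) = 23657929785351432548325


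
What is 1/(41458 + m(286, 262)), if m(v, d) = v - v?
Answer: 1/41458 ≈ 2.4121e-5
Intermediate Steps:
m(v, d) = 0
1/(41458 + m(286, 262)) = 1/(41458 + 0) = 1/41458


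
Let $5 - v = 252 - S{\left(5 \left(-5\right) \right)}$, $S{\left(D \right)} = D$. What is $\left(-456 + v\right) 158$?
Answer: $-115024$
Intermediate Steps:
$v = -272$ ($v = 5 - \left(252 - 5 \left(-5\right)\right) = 5 - \left(252 - -25\right) = 5 - \left(252 + 25\right) = 5 - 277 = -272$)
$\left(-456 + v\right) 158 = \left(-456 - 272\right) 158 = \left(-728\right) 158 = -115024$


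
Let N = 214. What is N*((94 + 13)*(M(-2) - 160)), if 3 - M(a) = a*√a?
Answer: -3594986 + 45796*I*√2 ≈ -3.595e+6 + 64765.0*I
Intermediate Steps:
M(a) = 3 - a^(3/2) (M(a) = 3 - a*√a = 3 - a^(3/2))
N*((94 + 13)*(M(-2) - 160)) = 214*((94 + 13)*((3 - (-2)^(3/2)) - 160)) = 214*(107*((3 - (-2)*I*√2) - 160)) = 214*(107*((3 + 2*I*√2) - 160)) = 214*(107*(-157 + 2*I*√2)) = 214*(-16799 + 214*I*√2) = -3594986 + 45796*I*√2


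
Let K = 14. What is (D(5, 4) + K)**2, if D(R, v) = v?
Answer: 324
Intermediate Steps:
(D(5, 4) + K)**2 = (4 + 14)**2 = 18**2 = 324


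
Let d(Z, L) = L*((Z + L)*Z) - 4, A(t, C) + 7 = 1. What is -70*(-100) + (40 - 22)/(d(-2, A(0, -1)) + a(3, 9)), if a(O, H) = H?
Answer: 636982/91 ≈ 6999.8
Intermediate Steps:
A(t, C) = -6 (A(t, C) = -7 + 1 = -6)
d(Z, L) = -4 + L*Z*(L + Z) (d(Z, L) = L*((L + Z)*Z) - 4 = L*(Z*(L + Z)) - 4 = L*Z*(L + Z) - 4 = -4 + L*Z*(L + Z))
-70*(-100) + (40 - 22)/(d(-2, A(0, -1)) + a(3, 9)) = -70*(-100) + (40 - 22)/((-4 - 6*(-2)**2 - 2*(-6)**2) + 9) = 7000 + 18/((-4 - 6*4 - 2*36) + 9) = 7000 + 18/((-4 - 24 - 72) + 9) = 7000 + 18/(-100 + 9) = 7000 + 18/(-91) = 7000 + 18*(-1/91) = 7000 - 18/91 = 636982/91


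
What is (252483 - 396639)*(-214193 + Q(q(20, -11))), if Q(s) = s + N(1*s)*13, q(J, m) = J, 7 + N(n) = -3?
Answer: 30893063268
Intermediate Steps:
N(n) = -10 (N(n) = -7 - 3 = -10)
Q(s) = -130 + s (Q(s) = s - 10*13 = s - 130 = -130 + s)
(252483 - 396639)*(-214193 + Q(q(20, -11))) = (252483 - 396639)*(-214193 + (-130 + 20)) = -144156*(-214193 - 110) = -144156*(-214303) = 30893063268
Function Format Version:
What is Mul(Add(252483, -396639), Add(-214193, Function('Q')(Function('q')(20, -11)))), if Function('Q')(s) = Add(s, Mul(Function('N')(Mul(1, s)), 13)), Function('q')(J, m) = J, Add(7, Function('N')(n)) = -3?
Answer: 30893063268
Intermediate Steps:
Function('N')(n) = -10 (Function('N')(n) = Add(-7, -3) = -10)
Function('Q')(s) = Add(-130, s) (Function('Q')(s) = Add(s, Mul(-10, 13)) = Add(s, -130) = Add(-130, s))
Mul(Add(252483, -396639), Add(-214193, Function('Q')(Function('q')(20, -11)))) = Mul(Add(252483, -396639), Add(-214193, Add(-130, 20))) = Mul(-144156, Add(-214193, -110)) = Mul(-144156, -214303) = 30893063268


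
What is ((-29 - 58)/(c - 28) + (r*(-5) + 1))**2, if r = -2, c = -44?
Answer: 85849/576 ≈ 149.04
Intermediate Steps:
((-29 - 58)/(c - 28) + (r*(-5) + 1))**2 = ((-29 - 58)/(-44 - 28) + (-2*(-5) + 1))**2 = (-87/(-72) + (10 + 1))**2 = (-87*(-1/72) + 11)**2 = (29/24 + 11)**2 = (293/24)**2 = 85849/576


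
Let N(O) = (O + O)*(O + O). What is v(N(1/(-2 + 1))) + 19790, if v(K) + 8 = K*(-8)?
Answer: 19750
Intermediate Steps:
N(O) = 4*O² (N(O) = (2*O)*(2*O) = 4*O²)
v(K) = -8 - 8*K (v(K) = -8 + K*(-8) = -8 - 8*K)
v(N(1/(-2 + 1))) + 19790 = (-8 - 32*(1/(-2 + 1))²) + 19790 = (-8 - 32*(1/(-1))²) + 19790 = (-8 - 32*(-1)²) + 19790 = (-8 - 32) + 19790 = -40 + 19790 = 19750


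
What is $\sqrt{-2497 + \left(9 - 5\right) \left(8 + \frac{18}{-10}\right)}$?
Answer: $\frac{i \sqrt{61805}}{5} \approx 49.721 i$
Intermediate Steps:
$\sqrt{-2497 + \left(9 - 5\right) \left(8 + \frac{18}{-10}\right)} = \sqrt{-2497 + \left(9 - 5\right) \left(8 + 18 \left(- \frac{1}{10}\right)\right)} = \sqrt{-2497 + 4 \left(8 - \frac{9}{5}\right)} = \sqrt{-2497 + 4 \cdot \frac{31}{5}} = \sqrt{-2497 + \frac{124}{5}} = \sqrt{- \frac{12361}{5}} = \frac{i \sqrt{61805}}{5}$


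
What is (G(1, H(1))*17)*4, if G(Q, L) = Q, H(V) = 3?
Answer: 68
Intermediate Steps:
(G(1, H(1))*17)*4 = (1*17)*4 = 17*4 = 68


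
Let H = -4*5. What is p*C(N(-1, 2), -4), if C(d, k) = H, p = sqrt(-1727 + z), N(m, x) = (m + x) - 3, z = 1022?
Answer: -20*I*sqrt(705) ≈ -531.04*I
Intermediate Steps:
N(m, x) = -3 + m + x
p = I*sqrt(705) (p = sqrt(-1727 + 1022) = sqrt(-705) = I*sqrt(705) ≈ 26.552*I)
H = -20
C(d, k) = -20
p*C(N(-1, 2), -4) = (I*sqrt(705))*(-20) = -20*I*sqrt(705)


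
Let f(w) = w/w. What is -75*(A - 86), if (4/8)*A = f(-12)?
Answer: 6300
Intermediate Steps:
f(w) = 1
A = 2 (A = 2*1 = 2)
-75*(A - 86) = -75*(2 - 86) = -75*(-84) = 6300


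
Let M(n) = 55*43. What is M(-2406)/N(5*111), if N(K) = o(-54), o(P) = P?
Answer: -2365/54 ≈ -43.796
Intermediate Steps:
M(n) = 2365
N(K) = -54
M(-2406)/N(5*111) = 2365/(-54) = 2365*(-1/54) = -2365/54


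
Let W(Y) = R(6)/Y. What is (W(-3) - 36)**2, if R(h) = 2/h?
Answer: 105625/81 ≈ 1304.0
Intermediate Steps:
W(Y) = 1/(3*Y) (W(Y) = (2/6)/Y = (2*(1/6))/Y = 1/(3*Y))
(W(-3) - 36)**2 = ((1/3)/(-3) - 36)**2 = ((1/3)*(-1/3) - 36)**2 = (-1/9 - 36)**2 = (-325/9)**2 = 105625/81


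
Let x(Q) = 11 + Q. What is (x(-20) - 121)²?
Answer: 16900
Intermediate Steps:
(x(-20) - 121)² = ((11 - 20) - 121)² = (-9 - 121)² = (-130)² = 16900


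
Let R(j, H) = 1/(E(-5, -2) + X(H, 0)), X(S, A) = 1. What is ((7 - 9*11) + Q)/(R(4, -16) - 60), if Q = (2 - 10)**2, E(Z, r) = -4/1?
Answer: 84/181 ≈ 0.46409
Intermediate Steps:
E(Z, r) = -4 (E(Z, r) = -4*1 = -4)
Q = 64 (Q = (-8)**2 = 64)
R(j, H) = -1/3 (R(j, H) = 1/(-4 + 1) = 1/(-3) = -1/3)
((7 - 9*11) + Q)/(R(4, -16) - 60) = ((7 - 9*11) + 64)/(-1/3 - 60) = ((7 - 99) + 64)/(-181/3) = (-92 + 64)*(-3/181) = -28*(-3/181) = 84/181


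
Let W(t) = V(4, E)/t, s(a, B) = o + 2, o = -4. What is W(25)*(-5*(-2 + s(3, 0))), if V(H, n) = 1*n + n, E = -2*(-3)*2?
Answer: 96/5 ≈ 19.200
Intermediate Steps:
E = 12 (E = 6*2 = 12)
s(a, B) = -2 (s(a, B) = -4 + 2 = -2)
V(H, n) = 2*n (V(H, n) = n + n = 2*n)
W(t) = 24/t (W(t) = (2*12)/t = 24/t)
W(25)*(-5*(-2 + s(3, 0))) = (24/25)*(-5*(-2 - 2)) = (24*(1/25))*(-5*(-4)) = (24/25)*20 = 96/5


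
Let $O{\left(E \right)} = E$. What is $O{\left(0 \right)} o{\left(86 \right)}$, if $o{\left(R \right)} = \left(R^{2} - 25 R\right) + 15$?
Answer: $0$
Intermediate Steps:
$o{\left(R \right)} = 15 + R^{2} - 25 R$
$O{\left(0 \right)} o{\left(86 \right)} = 0 \left(15 + 86^{2} - 2150\right) = 0 \left(15 + 7396 - 2150\right) = 0 \cdot 5261 = 0$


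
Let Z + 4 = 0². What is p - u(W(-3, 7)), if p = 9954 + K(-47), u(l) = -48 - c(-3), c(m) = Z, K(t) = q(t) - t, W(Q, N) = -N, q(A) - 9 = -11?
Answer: 10043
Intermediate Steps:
Z = -4 (Z = -4 + 0² = -4 + 0 = -4)
q(A) = -2 (q(A) = 9 - 11 = -2)
K(t) = -2 - t
c(m) = -4
u(l) = -44 (u(l) = -48 - 1*(-4) = -48 + 4 = -44)
p = 9999 (p = 9954 + (-2 - 1*(-47)) = 9954 + (-2 + 47) = 9954 + 45 = 9999)
p - u(W(-3, 7)) = 9999 - 1*(-44) = 9999 + 44 = 10043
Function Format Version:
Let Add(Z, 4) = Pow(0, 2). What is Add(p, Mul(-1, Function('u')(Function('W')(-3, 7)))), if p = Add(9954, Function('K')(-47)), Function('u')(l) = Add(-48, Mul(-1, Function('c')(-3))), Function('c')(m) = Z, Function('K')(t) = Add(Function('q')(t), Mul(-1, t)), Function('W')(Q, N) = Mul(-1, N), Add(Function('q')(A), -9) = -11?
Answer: 10043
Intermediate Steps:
Z = -4 (Z = Add(-4, Pow(0, 2)) = Add(-4, 0) = -4)
Function('q')(A) = -2 (Function('q')(A) = Add(9, -11) = -2)
Function('K')(t) = Add(-2, Mul(-1, t))
Function('c')(m) = -4
Function('u')(l) = -44 (Function('u')(l) = Add(-48, Mul(-1, -4)) = Add(-48, 4) = -44)
p = 9999 (p = Add(9954, Add(-2, Mul(-1, -47))) = Add(9954, Add(-2, 47)) = Add(9954, 45) = 9999)
Add(p, Mul(-1, Function('u')(Function('W')(-3, 7)))) = Add(9999, Mul(-1, -44)) = Add(9999, 44) = 10043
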